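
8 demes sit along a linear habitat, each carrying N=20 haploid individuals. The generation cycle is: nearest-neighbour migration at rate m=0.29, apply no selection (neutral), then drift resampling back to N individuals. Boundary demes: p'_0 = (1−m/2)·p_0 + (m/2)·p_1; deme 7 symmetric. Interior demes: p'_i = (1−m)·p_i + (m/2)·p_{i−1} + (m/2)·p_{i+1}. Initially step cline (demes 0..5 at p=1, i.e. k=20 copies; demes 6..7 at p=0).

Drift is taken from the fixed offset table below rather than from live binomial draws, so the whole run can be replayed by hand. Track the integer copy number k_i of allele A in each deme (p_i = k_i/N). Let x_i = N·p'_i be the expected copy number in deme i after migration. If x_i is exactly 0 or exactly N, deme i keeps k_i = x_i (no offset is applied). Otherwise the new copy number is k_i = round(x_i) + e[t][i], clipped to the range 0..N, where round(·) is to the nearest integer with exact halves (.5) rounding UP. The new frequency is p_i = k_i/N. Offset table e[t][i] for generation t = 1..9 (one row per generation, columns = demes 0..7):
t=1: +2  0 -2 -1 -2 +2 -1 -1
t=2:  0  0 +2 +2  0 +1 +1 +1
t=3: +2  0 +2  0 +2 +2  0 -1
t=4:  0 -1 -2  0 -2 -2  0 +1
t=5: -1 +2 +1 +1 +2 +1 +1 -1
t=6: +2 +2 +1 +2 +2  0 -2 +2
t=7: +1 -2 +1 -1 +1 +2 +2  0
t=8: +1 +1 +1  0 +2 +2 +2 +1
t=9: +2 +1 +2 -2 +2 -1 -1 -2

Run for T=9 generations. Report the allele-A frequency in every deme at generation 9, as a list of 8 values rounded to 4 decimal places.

[1.0000, 1.0000, 1.0000, 1.0000, 1.0000, 0.8000, 0.5500, 0.3500]

t=0: k=[20 20 20 20 20 20 0 0]
t=1: x=[20.0000 20.0000 20.0000 20.0000 20.0000 17.1000 2.9000 0.0000] k=[20 20 20 20 20 19 2 0]
t=2: x=[20.0000 20.0000 20.0000 20.0000 19.8550 16.6800 4.1750 0.2900] k=[20 20 20 20 20 18 5 1]
t=3: x=[20.0000 20.0000 20.0000 20.0000 19.7100 16.4050 6.3050 1.5800] k=[20 20 20 20 20 18 6 1]
t=4: x=[20.0000 20.0000 20.0000 20.0000 19.7100 16.5500 7.0150 1.7250] k=[20 20 20 20 18 15 7 3]
t=5: x=[20.0000 20.0000 20.0000 19.7100 17.8550 14.2750 7.5800 3.5800] k=[20 20 20 20 20 15 9 3]
t=6: x=[20.0000 20.0000 20.0000 20.0000 19.2750 14.8550 9.0000 3.8700] k=[20 20 20 20 20 15 7 6]
t=7: x=[20.0000 20.0000 20.0000 20.0000 19.2750 14.5650 8.0150 6.1450] k=[20 20 20 20 20 17 10 6]
t=8: x=[20.0000 20.0000 20.0000 20.0000 19.5650 16.4200 10.4350 6.5800] k=[20 20 20 20 20 18 12 8]
t=9: x=[20.0000 20.0000 20.0000 20.0000 19.7100 17.4200 12.2900 8.5800] k=[20 20 20 20 20 16 11 7]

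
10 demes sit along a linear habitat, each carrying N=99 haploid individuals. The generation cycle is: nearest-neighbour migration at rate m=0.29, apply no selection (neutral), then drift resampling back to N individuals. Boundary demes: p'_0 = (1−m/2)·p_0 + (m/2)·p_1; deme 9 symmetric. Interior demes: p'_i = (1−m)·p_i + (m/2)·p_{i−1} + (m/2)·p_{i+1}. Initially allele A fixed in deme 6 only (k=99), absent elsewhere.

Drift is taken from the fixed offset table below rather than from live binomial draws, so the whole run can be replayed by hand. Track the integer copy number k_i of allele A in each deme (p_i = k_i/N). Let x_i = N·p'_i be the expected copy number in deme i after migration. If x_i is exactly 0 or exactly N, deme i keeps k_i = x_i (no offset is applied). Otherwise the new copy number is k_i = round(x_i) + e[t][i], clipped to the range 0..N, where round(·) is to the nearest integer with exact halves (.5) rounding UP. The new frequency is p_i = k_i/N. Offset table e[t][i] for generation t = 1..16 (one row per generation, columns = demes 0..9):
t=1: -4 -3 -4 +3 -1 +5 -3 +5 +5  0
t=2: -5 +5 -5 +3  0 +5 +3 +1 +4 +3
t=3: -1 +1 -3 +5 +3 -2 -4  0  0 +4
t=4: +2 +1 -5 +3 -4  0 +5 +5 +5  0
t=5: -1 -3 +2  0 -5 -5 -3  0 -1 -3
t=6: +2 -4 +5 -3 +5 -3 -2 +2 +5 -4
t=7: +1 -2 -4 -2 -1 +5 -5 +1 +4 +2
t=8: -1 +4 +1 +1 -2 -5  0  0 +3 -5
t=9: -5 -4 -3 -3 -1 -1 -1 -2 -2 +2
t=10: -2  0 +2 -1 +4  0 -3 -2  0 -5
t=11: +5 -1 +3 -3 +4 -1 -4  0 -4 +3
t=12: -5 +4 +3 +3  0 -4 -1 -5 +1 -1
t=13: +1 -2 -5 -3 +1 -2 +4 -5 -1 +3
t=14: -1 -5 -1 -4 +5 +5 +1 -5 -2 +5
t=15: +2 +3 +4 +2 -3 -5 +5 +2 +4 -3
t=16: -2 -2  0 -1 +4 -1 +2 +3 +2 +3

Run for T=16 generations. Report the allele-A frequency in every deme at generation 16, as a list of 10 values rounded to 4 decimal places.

[0.0101, 0.0101, 0.0606, 0.0606, 0.1515, 0.1212, 0.1919, 0.1515, 0.1616, 0.1717]

t=0: k=[0 0 0 0 0 0 99 0 0 0]
t=1: x=[0.0000 0.0000 0.0000 0.0000 0.0000 14.3550 70.2900 14.3550 0.0000 0.0000] k=[0 0 0 0 0 19 67 19 0 0]
t=2: x=[0.0000 0.0000 0.0000 0.0000 2.7550 23.2050 53.0800 23.2050 2.7550 0.0000] k=[0 0 0 0 3 28 56 24 7 0]
t=3: x=[0.0000 0.0000 0.0000 0.4350 6.1900 28.4350 47.3000 26.1750 8.4500 1.0150] k=[0 0 0 5 9 26 43 26 8 5]
t=4: x=[0.0000 0.0000 0.7250 4.8550 10.8850 26.0000 38.0700 25.8550 10.1750 5.4350] k=[0 0 0 8 7 26 43 31 15 5]
t=5: x=[0.0000 0.0000 1.1600 6.6950 9.9000 25.7100 38.7950 30.4200 15.8700 6.4500] k=[0 0 3 7 5 21 36 30 15 3]
t=6: x=[0.0000 0.4350 3.1450 6.1300 7.6100 20.8550 32.9550 28.6950 15.4350 4.7400] k=[0 0 8 3 13 18 31 31 20 1]
t=7: x=[0.0000 1.1600 6.1150 5.1750 12.2750 19.1600 29.1150 29.4050 18.8400 3.7550] k=[0 0 2 3 11 24 24 30 23 6]
t=8: x=[0.0000 0.2900 1.8550 4.0150 11.7250 22.1150 24.8700 28.1150 21.5500 8.4650] k=[0 4 3 5 10 17 25 28 25 3]
t=9: x=[0.5800 3.2750 3.4350 5.4350 10.2900 17.1450 24.2750 27.1300 22.2450 6.1900] k=[0 0 0 2 9 16 23 25 20 8]
t=10: x=[0.0000 0.0000 0.2900 2.7250 9.0000 16.0000 22.2750 23.9850 18.9850 9.7400] k=[0 0 2 2 13 16 19 22 19 5]
t=11: x=[0.0000 0.2900 1.7100 3.5950 11.8400 16.0000 19.0000 21.1300 17.4050 7.0300] k=[0 0 5 1 16 15 15 21 13 10]
t=12: x=[0.0000 0.7250 3.6950 3.7550 13.6800 15.1450 15.8700 18.9700 13.7250 10.4350] k=[0 5 7 7 14 11 15 14 15 9]
t=13: x=[0.7250 4.5650 6.7100 8.0150 12.5500 12.0150 14.2750 14.2900 13.9850 9.8700] k=[2 3 2 5 14 10 18 9 13 13]
t=14: x=[2.1450 2.7100 2.5800 5.8700 12.1150 11.7400 15.5350 10.8850 12.4200 13.0000] k=[1 0 2 2 17 17 17 6 10 18]
t=15: x=[0.8550 0.4350 1.7100 4.1750 14.8250 17.0000 15.4050 8.1750 10.5800 16.8400] k=[3 3 6 6 12 12 20 10 15 14]
t=16: x=[3.0000 3.4350 5.5650 6.8700 11.1300 13.1600 17.3900 12.1750 14.1300 14.1450] k=[1 1 6 6 15 12 19 15 16 17]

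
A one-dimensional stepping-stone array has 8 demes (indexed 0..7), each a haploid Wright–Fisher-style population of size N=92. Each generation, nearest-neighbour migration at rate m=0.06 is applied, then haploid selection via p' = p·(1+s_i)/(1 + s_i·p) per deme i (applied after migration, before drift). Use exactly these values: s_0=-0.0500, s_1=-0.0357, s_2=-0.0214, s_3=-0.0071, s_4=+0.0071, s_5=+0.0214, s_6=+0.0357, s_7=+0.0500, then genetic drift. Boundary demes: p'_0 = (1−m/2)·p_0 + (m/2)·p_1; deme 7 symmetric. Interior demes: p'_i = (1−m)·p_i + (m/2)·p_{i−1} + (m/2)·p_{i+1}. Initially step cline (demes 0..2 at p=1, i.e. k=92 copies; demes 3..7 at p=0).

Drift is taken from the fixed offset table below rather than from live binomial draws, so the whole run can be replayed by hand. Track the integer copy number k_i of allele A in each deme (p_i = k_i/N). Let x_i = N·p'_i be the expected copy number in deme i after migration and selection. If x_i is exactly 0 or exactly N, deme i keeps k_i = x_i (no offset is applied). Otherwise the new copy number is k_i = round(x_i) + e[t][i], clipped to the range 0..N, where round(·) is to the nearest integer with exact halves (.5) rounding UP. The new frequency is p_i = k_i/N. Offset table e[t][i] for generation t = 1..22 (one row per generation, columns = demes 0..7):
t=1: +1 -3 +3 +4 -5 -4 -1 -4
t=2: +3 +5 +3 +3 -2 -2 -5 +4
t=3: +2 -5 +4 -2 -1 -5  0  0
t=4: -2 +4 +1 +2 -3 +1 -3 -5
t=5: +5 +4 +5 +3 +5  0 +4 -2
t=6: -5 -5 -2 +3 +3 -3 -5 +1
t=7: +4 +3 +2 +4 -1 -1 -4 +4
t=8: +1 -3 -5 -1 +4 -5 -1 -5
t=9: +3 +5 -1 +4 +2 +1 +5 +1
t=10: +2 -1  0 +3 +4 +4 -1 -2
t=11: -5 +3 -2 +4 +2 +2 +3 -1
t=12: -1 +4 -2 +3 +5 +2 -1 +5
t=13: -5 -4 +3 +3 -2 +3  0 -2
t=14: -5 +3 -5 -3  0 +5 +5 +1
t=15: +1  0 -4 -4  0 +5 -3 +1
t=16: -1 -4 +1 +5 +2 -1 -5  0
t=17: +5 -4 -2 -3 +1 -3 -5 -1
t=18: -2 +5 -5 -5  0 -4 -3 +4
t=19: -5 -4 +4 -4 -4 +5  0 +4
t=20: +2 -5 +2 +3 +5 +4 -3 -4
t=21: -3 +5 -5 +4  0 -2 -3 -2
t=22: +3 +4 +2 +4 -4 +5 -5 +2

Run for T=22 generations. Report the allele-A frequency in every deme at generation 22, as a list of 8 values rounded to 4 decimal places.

[0.7826, 0.8478, 0.6304, 0.5000, 0.2826, 0.2826, 0.0000, 0.0870]

t=0: k=[92 92 92 0 0 0 0 0]
t=1: x=[92.0000 92.0000 89.1815 2.7410 0.0000 0.0000 0.0000 0.0000] k=[92 92 92 7 0 0 0 0]
t=2: x=[92.0000 92.0000 89.3958 9.2804 0.2115 0.0000 0.0000 0.0000] k=[92 92 92 12 0 0 0 0]
t=3: x=[92.0000 92.0000 89.5489 13.9554 0.3625 0.0000 0.0000 0.0000] k=[92 92 92 12 0 0 0 0]
t=4: x=[92.0000 92.0000 89.5489 13.9554 0.3625 0.0000 0.0000 0.0000] k=[92 92 91 16 0 0 0 0]
t=5: x=[92.0000 91.9689 88.7121 17.6681 0.4834 0.0000 0.0000 0.0000] k=[92 92 92 21 5 0 0 0]
t=6: x=[92.0000 92.0000 89.8245 22.5286 5.3656 0.1532 0.0000 0.0000] k=[92 92 88 26 8 0 0 0]
t=7: x=[92.0000 91.8756 86.1425 27.1833 8.3536 0.2451 0.0000 0.0000] k=[92 92 88 31 7 0 0 0]
t=8: x=[92.0000 91.8756 86.2953 31.8415 7.5589 0.2145 0.0000 0.0000] k=[92 89 81 31 12 0 0 0]
t=9: x=[91.9053 88.7375 79.5083 31.7816 12.2851 0.3677 0.0000 0.0000] k=[92 92 79 36 14 1 0 0]
t=10: x=[92.0000 91.5956 77.8428 36.4730 14.3555 1.3887 0.0311 0.0000] k=[92 91 78 39 18 5 0 0]
t=11: x=[91.9684 90.5904 76.9497 39.3794 18.3437 5.3456 0.1553 0.0000] k=[87 92 75 43 20 7 3 0]
t=12: x=[86.9089 91.3157 74.2421 43.1067 20.4122 7.4130 3.1345 0.0945] k=[86 92 72 46 25 9 2 5]
t=13: x=[85.8940 91.1914 71.4771 45.9861 25.2795 9.4480 2.3800 5.1418] k=[81 87 74 49 23 12 2 3]
t=14: x=[80.6806 86.2367 73.3200 48.8068 23.5738 12.2532 2.4110 3.1135] k=[76 89 68 46 24 17 7 4]
t=15: x=[75.7139 87.8379 67.5840 45.8361 24.5772 17.2042 7.4466 4.2850] k=[77 88 64 42 25 22 4 5]
t=16: x=[76.6864 86.7737 63.6374 41.9873 25.5504 21.9014 4.7248 5.2044] k=[76 83 65 47 28 21 0 5]
t=17: x=[75.5277 81.9286 64.5855 46.8062 28.4990 20.9203 0.8076 5.0791] k=[81 78 63 44 29 18 0 4]
t=18: x=[80.3999 77.1939 62.4478 43.9564 29.2610 18.0958 0.6834 4.0654] k=[78 82 57 39 29 14 0 8]
t=19: x=[77.5046 80.7767 56.7408 39.0797 28.9903 14.2836 0.6834 8.1138] k=[73 77 61 35 25 19 1 12]
t=20: x=[72.3387 75.9234 60.2517 35.3248 25.2494 18.9567 1.9354 12.1763] k=[74 71 62 38 30 23 0 8]
t=21: x=[73.1529 70.2215 61.1077 38.3206 30.1733 22.8821 0.9629 8.1138] k=[70 75 56 42 30 21 0 6]
t=22: x=[69.2840 73.7541 55.6756 41.8974 30.2334 20.9810 0.8387 6.0917] k=[72 78 58 46 26 26 0 8]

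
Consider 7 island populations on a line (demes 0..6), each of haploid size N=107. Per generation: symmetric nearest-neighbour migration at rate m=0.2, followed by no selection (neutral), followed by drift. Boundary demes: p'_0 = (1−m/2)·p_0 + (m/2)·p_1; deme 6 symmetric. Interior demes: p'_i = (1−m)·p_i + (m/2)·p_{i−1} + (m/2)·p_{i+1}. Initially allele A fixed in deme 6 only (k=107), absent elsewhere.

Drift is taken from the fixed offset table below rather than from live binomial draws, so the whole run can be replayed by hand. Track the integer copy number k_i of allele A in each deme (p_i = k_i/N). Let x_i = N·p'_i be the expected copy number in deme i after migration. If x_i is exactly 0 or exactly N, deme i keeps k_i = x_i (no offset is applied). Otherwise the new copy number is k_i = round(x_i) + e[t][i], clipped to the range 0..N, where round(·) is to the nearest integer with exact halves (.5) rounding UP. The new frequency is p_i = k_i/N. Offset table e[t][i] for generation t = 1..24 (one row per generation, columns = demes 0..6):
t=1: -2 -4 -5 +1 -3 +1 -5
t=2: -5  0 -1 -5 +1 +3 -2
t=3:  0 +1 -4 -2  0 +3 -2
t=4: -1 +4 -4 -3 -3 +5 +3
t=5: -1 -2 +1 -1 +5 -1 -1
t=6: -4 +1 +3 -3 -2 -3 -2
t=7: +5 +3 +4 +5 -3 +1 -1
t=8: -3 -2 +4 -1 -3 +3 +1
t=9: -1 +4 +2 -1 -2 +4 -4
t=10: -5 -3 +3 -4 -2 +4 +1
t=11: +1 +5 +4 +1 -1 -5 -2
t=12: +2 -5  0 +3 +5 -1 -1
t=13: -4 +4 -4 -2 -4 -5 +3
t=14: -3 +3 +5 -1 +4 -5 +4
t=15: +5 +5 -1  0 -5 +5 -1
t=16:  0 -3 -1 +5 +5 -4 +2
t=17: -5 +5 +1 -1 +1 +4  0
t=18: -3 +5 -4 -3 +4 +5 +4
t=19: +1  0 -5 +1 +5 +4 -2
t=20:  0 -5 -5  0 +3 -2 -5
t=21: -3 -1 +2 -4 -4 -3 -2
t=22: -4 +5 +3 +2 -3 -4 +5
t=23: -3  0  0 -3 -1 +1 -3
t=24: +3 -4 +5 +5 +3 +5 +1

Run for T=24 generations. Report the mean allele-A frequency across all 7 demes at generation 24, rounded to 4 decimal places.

0.1936

t=0: k=[0 0 0 0 0 0 107]
t=1: x=[0.0000 0.0000 0.0000 0.0000 0.0000 10.7000 96.3000] k=[0 0 0 0 0 12 91]
t=2: x=[0.0000 0.0000 0.0000 0.0000 1.2000 18.7000 83.1000] k=[0 0 0 0 2 22 81]
t=3: x=[0.0000 0.0000 0.0000 0.2000 3.8000 25.9000 75.1000] k=[0 0 0 0 4 29 73]
t=4: x=[0.0000 0.0000 0.0000 0.4000 6.1000 30.9000 68.6000] k=[0 0 0 0 3 36 72]
t=5: x=[0.0000 0.0000 0.0000 0.3000 6.0000 36.3000 68.4000] k=[0 0 0 0 11 35 67]
t=6: x=[0.0000 0.0000 0.0000 1.1000 12.3000 35.8000 63.8000] k=[0 0 0 0 10 33 62]
t=7: x=[0.0000 0.0000 0.0000 1.0000 11.3000 33.6000 59.1000] k=[0 0 0 6 8 35 58]
t=8: x=[0.0000 0.0000 0.6000 5.6000 10.5000 34.6000 55.7000] k=[0 0 5 5 8 38 57]
t=9: x=[0.0000 0.5000 4.5000 5.3000 10.7000 36.9000 55.1000] k=[0 5 7 4 9 41 51]
t=10: x=[0.5000 4.7000 6.5000 4.8000 11.7000 38.8000 50.0000] k=[0 2 10 1 10 43 51]
t=11: x=[0.2000 2.6000 8.3000 2.8000 12.4000 40.5000 50.2000] k=[1 8 12 4 11 36 48]
t=12: x=[1.7000 7.7000 10.8000 5.5000 12.8000 34.7000 46.8000] k=[4 3 11 9 18 34 46]
t=13: x=[3.9000 3.9000 10.0000 10.1000 18.7000 33.6000 44.8000] k=[0 8 6 8 15 29 48]
t=14: x=[0.8000 7.0000 6.4000 8.5000 15.7000 29.5000 46.1000] k=[0 10 11 8 20 25 50]
t=15: x=[1.0000 9.1000 10.6000 9.5000 19.3000 27.0000 47.5000] k=[6 14 10 10 14 32 47]
t=16: x=[6.8000 12.8000 10.4000 10.4000 15.4000 31.7000 45.5000] k=[7 10 9 15 20 28 48]
t=17: x=[7.3000 9.6000 9.7000 14.9000 20.3000 29.2000 46.0000] k=[2 15 11 14 21 33 46]
t=18: x=[3.3000 13.3000 11.7000 14.4000 21.5000 33.1000 44.7000] k=[0 18 8 11 26 38 49]
t=19: x=[1.8000 15.2000 9.3000 12.2000 25.7000 37.9000 47.9000] k=[3 15 4 13 31 42 46]
t=20: x=[4.2000 12.7000 6.0000 13.9000 30.3000 41.3000 45.6000] k=[4 8 1 14 33 39 41]
t=21: x=[4.4000 6.9000 3.0000 14.6000 31.7000 38.6000 40.8000] k=[1 6 5 11 28 36 39]
t=22: x=[1.5000 5.4000 5.7000 12.1000 27.1000 35.5000 38.7000] k=[0 10 9 14 24 32 44]
t=23: x=[1.0000 8.9000 9.6000 14.5000 23.8000 32.4000 42.8000] k=[0 9 10 12 23 33 40]
t=24: x=[0.9000 8.2000 10.1000 12.9000 22.9000 32.7000 39.3000] k=[4 4 15 18 26 38 40]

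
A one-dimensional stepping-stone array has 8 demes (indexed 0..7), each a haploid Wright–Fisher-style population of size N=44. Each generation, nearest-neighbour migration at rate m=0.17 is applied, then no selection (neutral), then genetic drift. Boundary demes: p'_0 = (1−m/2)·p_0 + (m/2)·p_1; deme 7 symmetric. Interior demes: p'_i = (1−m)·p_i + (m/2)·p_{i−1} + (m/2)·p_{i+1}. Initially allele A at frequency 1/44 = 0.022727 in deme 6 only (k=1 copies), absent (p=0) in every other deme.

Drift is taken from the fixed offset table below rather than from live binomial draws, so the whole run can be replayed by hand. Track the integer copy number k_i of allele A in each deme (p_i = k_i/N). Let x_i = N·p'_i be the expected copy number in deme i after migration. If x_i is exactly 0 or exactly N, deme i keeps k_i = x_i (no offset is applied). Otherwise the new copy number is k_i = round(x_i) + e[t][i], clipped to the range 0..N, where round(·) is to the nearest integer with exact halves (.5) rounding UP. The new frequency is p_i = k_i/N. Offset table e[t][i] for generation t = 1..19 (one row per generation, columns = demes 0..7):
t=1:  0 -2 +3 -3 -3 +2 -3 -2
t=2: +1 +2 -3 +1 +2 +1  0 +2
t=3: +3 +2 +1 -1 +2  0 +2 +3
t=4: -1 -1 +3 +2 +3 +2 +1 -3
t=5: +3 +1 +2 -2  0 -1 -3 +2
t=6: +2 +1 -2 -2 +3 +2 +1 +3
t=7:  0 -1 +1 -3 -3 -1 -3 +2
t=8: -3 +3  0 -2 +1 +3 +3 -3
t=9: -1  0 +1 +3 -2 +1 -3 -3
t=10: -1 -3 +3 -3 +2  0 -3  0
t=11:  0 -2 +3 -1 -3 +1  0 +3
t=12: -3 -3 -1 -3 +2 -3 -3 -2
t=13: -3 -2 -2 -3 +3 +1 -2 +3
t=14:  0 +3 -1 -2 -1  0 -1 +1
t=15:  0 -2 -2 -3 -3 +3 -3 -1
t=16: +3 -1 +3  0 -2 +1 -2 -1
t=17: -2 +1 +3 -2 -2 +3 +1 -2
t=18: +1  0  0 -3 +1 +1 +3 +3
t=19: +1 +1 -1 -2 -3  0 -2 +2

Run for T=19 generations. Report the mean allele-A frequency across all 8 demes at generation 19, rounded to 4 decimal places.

t=0: k=[0 0 0 0 0 0 1 0]
t=1: x=[0.0000 0.0000 0.0000 0.0000 0.0000 0.0850 0.8300 0.0850] k=[0 0 0 0 0 2 0 0]
t=2: x=[0.0000 0.0000 0.0000 0.0000 0.1700 1.6600 0.1700 0.0000] k=[0 0 0 0 2 3 0 0]
t=3: x=[0.0000 0.0000 0.0000 0.1700 1.9150 2.6600 0.2550 0.0000] k=[0 0 0 0 4 3 2 0]
t=4: x=[0.0000 0.0000 0.0000 0.3400 3.5750 3.0000 1.9150 0.1700] k=[0 0 0 2 7 5 3 0]
t=5: x=[0.0000 0.0000 0.1700 2.2550 6.4050 5.0000 2.9150 0.2550] k=[0 0 2 0 6 4 0 2]
t=6: x=[0.0000 0.1700 1.6600 0.6800 5.3200 3.8300 0.5100 1.8300] k=[0 1 0 0 8 6 2 5]
t=7: x=[0.0850 0.8300 0.0850 0.6800 7.1500 5.8300 2.5950 4.7450] k=[0 0 1 0 4 5 0 7]
t=8: x=[0.0000 0.0850 0.8300 0.4250 3.7450 4.4900 1.0200 6.4050] k=[0 3 1 0 5 7 4 3]
t=9: x=[0.2550 2.5750 1.0850 0.5100 4.7450 6.5750 4.1700 3.0850] k=[0 3 2 4 3 8 1 0]
t=10: x=[0.2550 2.6600 2.2550 3.7450 3.5100 6.9800 1.5100 0.0850] k=[0 0 5 1 6 7 0 0]
t=11: x=[0.0000 0.4250 4.2350 1.7650 5.6600 6.3200 0.5950 0.0000] k=[0 0 7 1 3 7 1 0]
t=12: x=[0.0000 0.5950 5.8950 1.6800 3.1700 6.1500 1.4250 0.0850] k=[0 0 5 0 5 3 0 0]
t=13: x=[0.0000 0.4250 4.1500 0.8500 4.4050 2.9150 0.2550 0.0000] k=[0 0 2 0 7 4 0 0]
t=14: x=[0.0000 0.1700 1.6600 0.7650 6.1500 3.9150 0.3400 0.0000] k=[0 3 1 0 5 4 0 0]
t=15: x=[0.2550 2.5750 1.0850 0.5100 4.4900 3.7450 0.3400 0.0000] k=[0 1 0 0 1 7 0 0]
t=16: x=[0.0850 0.8300 0.0850 0.0850 1.4250 5.8950 0.5950 0.0000] k=[3 0 3 0 0 7 0 0]
t=17: x=[2.7450 0.5100 2.4900 0.2550 0.5950 5.8100 0.5950 0.0000] k=[1 2 5 0 0 9 2 0]
t=18: x=[1.0850 2.1700 4.3200 0.4250 0.7650 7.6400 2.4250 0.1700] k=[2 2 4 0 2 9 5 3]
t=19: x=[2.0000 2.1700 3.4900 0.5100 2.4250 8.0650 5.1700 3.1700] k=[3 3 2 0 0 8 3 5]

0.0682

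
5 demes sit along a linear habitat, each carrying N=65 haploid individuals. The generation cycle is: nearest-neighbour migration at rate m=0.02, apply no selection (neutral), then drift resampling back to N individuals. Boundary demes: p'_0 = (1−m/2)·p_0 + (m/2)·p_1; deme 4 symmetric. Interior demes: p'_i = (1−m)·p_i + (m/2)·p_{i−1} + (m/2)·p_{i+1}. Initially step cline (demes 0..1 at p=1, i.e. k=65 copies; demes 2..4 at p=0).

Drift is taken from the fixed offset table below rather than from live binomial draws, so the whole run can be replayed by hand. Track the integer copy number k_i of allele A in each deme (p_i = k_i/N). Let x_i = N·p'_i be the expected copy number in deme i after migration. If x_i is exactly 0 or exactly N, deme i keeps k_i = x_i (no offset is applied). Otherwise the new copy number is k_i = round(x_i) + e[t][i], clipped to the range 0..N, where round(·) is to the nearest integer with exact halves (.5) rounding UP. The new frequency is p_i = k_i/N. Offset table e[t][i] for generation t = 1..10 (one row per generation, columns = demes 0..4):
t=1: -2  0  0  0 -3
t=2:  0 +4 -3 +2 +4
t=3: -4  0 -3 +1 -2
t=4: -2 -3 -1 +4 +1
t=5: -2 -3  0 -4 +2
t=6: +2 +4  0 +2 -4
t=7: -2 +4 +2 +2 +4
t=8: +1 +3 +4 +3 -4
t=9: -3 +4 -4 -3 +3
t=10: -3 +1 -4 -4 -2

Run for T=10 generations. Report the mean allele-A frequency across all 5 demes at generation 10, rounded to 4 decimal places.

t=0: k=[65 65 0 0 0]
t=1: x=[65.0000 64.3500 0.6500 0.0000 0.0000] k=[65 64 1 0 0]
t=2: x=[64.9900 63.3800 1.6200 0.0100 0.0000] k=[65 65 0 2 0]
t=3: x=[65.0000 64.3500 0.6700 1.9600 0.0200] k=[65 64 0 3 0]
t=4: x=[64.9900 63.3700 0.6700 2.9400 0.0300] k=[63 60 0 7 1]
t=5: x=[62.9700 59.4300 0.6700 6.8700 1.0600] k=[61 56 1 3 3]
t=6: x=[60.9500 55.5000 1.5700 2.9800 3.0000] k=[63 60 2 5 0]
t=7: x=[62.9700 59.4500 2.6100 4.9200 0.0500] k=[61 63 5 7 4]
t=8: x=[61.0200 62.4000 5.6000 6.9500 4.0300] k=[62 65 10 10 0]
t=9: x=[62.0300 64.4200 10.5500 9.9000 0.1000] k=[59 65 7 7 3]
t=10: x=[59.0600 64.3600 7.5800 6.9600 3.0400] k=[56 65 4 3 1]

0.3969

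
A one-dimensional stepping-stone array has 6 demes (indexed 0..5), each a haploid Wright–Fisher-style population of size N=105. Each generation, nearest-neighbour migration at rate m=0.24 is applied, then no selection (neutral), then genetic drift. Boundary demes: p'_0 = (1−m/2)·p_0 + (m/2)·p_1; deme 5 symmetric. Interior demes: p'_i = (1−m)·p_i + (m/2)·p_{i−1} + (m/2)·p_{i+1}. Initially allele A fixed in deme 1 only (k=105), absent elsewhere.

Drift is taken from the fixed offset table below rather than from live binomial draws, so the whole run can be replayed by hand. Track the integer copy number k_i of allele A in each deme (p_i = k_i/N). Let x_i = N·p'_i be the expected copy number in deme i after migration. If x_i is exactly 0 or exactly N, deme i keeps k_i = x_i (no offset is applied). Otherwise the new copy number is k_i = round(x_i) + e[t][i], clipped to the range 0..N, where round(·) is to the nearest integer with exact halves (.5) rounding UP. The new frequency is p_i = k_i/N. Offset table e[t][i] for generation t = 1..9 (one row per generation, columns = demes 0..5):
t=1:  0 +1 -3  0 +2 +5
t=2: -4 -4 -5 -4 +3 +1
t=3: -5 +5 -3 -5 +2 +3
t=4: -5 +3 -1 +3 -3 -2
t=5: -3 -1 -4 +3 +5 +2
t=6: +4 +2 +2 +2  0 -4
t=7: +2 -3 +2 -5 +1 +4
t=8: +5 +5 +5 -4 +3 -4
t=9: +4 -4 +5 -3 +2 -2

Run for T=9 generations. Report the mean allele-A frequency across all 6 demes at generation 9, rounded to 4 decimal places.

0.1683

t=0: k=[0 105 0 0 0 0]
t=1: x=[12.6000 79.8000 12.6000 0.0000 0.0000 0.0000] k=[13 81 10 0 0 0]
t=2: x=[21.1600 64.3200 17.3200 1.2000 0.0000 0.0000] k=[17 60 12 0 0 0]
t=3: x=[22.1600 49.0800 16.3200 1.4400 0.0000 0.0000] k=[17 54 13 0 0 0]
t=4: x=[21.4400 44.6400 16.3600 1.5600 0.0000 0.0000] k=[16 48 15 5 0 0]
t=5: x=[19.8400 40.2000 17.7600 5.6000 0.6000 0.0000] k=[17 39 14 9 6 0]
t=6: x=[19.6400 33.3600 16.4000 9.2400 5.6400 0.7200] k=[24 35 18 11 6 0]
t=7: x=[25.3200 31.6400 19.2000 11.2400 5.8800 0.7200] k=[27 29 21 6 7 5]
t=8: x=[27.2400 27.8000 20.1600 7.9200 6.6400 5.2400] k=[32 33 25 4 10 1]
t=9: x=[32.1200 31.9200 23.4400 7.2400 8.2000 2.0800] k=[36 28 28 4 10 0]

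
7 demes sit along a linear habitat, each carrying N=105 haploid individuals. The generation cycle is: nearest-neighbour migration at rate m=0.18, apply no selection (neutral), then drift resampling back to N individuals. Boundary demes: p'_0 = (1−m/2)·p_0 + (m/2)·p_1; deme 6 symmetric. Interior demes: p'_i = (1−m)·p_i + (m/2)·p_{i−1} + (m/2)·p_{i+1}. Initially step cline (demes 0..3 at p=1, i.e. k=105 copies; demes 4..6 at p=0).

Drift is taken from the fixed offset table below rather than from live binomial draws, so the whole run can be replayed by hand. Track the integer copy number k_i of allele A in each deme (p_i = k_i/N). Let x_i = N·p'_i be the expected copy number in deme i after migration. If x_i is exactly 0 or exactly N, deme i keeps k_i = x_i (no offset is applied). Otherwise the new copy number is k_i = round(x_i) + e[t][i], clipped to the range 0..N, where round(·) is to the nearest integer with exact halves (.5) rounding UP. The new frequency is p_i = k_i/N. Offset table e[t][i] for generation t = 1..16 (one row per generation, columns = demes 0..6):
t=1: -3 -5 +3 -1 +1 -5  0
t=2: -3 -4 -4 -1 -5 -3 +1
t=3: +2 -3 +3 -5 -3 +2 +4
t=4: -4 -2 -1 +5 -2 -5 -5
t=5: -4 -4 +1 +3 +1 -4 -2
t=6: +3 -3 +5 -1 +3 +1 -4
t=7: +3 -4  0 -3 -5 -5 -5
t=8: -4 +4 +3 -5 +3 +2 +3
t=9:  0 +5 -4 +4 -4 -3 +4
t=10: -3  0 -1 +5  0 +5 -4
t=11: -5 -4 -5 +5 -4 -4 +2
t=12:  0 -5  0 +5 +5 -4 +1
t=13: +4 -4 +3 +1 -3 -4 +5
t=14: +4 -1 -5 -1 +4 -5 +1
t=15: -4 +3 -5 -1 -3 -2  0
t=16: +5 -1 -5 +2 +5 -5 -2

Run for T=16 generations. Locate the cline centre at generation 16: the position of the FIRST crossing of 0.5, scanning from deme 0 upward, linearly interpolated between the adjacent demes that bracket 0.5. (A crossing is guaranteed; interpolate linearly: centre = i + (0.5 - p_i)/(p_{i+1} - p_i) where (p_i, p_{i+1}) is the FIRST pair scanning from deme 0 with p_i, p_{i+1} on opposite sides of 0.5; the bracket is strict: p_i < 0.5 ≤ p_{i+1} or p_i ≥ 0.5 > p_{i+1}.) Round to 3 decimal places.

3.500

t=0: k=[105 105 105 105 0 0 0]
t=1: x=[105.0000 105.0000 105.0000 95.5500 9.4500 0.0000 0.0000] k=[105 105 105 95 10 0 0]
t=2: x=[105.0000 105.0000 104.1000 88.2500 16.7500 0.9000 0.0000] k=[105 105 100 87 12 0 0]
t=3: x=[105.0000 104.5500 99.2800 81.4200 17.6700 1.0800 0.0000] k=[105 102 102 76 15 3 0]
t=4: x=[104.7300 102.2700 99.6600 72.8500 19.4100 3.8100 0.2700] k=[101 100 99 78 17 0 0]
t=5: x=[100.9100 100.0000 97.2000 74.4000 20.9600 1.5300 0.0000] k=[97 96 98 77 22 0 0]
t=6: x=[96.9100 96.2700 95.9300 73.9400 24.9700 1.9800 0.0000] k=[100 93 101 73 28 3 0]
t=7: x=[99.3700 94.3500 97.7600 71.4700 29.8000 4.9800 0.2700] k=[102 90 98 68 25 0 0]
t=8: x=[100.9200 91.8000 94.5800 66.8300 26.6200 2.2500 0.0000] k=[97 96 98 62 30 4 0]
t=9: x=[96.9100 96.2700 94.5800 62.3600 30.5400 5.9800 0.3600] k=[97 101 91 66 27 3 4]
t=10: x=[97.3600 99.7400 89.6500 64.7400 28.3500 5.2500 3.9100] k=[94 100 89 70 28 10 0]
t=11: x=[94.5400 98.4700 88.2800 67.9300 30.1600 10.7200 0.9000] k=[90 94 83 73 26 7 3]
t=12: x=[90.3600 92.6500 83.0900 69.6700 28.5200 8.3500 3.3600] k=[90 88 83 75 34 4 4]
t=13: x=[89.8200 87.7300 82.7300 72.0300 34.9900 6.7000 4.0000] k=[94 84 86 73 32 3 9]
t=14: x=[93.1000 85.0800 84.6500 70.4800 33.0800 6.1500 8.4600] k=[97 84 80 69 37 1 9]
t=15: x=[95.8300 84.8100 79.3700 67.1100 36.6400 4.9600 8.2800] k=[92 88 74 66 34 3 8]
t=16: x=[91.6400 87.1000 74.5400 63.8400 34.0900 6.2400 7.5500] k=[97 86 70 66 39 1 6]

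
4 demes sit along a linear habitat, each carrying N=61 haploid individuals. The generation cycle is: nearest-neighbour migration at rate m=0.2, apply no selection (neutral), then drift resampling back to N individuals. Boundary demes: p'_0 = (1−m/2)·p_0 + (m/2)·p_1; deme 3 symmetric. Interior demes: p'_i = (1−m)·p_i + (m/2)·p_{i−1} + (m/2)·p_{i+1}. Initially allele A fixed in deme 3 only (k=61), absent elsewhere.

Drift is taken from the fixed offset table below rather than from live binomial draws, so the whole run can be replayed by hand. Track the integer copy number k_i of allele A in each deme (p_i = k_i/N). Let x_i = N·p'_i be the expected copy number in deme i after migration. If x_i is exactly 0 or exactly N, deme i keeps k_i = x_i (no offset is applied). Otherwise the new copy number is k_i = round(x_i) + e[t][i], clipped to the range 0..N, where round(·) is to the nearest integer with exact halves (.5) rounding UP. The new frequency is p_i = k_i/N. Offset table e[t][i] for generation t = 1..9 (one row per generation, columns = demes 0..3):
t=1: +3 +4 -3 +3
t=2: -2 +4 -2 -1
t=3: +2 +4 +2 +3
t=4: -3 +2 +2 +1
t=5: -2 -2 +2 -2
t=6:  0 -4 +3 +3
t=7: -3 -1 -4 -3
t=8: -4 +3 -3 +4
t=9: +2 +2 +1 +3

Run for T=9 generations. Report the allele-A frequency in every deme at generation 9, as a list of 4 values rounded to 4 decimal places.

[0.0492, 0.1967, 0.3279, 0.6721]

t=0: k=[0 0 0 61]
t=1: x=[0.0000 0.0000 6.1000 54.9000] k=[0 0 3 58]
t=2: x=[0.0000 0.3000 8.2000 52.5000] k=[0 4 6 52]
t=3: x=[0.4000 3.8000 10.4000 47.4000] k=[2 8 12 50]
t=4: x=[2.6000 7.8000 15.4000 46.2000] k=[0 10 17 47]
t=5: x=[1.0000 9.7000 19.3000 44.0000] k=[0 8 21 42]
t=6: x=[0.8000 8.5000 21.8000 39.9000] k=[1 5 25 43]
t=7: x=[1.4000 6.6000 24.8000 41.2000] k=[0 6 21 38]
t=8: x=[0.6000 6.9000 21.2000 36.3000] k=[0 10 18 40]
t=9: x=[1.0000 9.8000 19.4000 37.8000] k=[3 12 20 41]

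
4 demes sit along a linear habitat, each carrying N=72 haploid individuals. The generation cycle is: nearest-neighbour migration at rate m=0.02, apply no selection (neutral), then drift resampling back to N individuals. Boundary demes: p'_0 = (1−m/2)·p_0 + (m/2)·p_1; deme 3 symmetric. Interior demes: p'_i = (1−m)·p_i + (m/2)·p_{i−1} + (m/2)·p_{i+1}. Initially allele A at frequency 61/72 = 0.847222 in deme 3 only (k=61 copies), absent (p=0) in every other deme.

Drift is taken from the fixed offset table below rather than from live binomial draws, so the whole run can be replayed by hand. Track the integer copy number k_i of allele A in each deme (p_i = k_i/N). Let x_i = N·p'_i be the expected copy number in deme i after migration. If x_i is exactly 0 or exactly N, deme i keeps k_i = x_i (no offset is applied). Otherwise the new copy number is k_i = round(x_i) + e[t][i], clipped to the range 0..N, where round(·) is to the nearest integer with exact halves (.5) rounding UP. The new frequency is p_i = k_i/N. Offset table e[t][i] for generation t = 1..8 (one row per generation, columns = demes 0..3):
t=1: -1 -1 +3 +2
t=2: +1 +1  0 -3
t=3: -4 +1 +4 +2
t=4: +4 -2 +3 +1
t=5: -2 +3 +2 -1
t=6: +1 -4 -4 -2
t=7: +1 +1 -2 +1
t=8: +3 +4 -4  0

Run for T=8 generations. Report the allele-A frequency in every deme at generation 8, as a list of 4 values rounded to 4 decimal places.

[0.0972, 0.0694, 0.0556, 0.8056]

t=0: k=[0 0 0 61]
t=1: x=[0.0000 0.0000 0.6100 60.3900] k=[0 0 4 62]
t=2: x=[0.0000 0.0400 4.5400 61.4200] k=[0 1 5 58]
t=3: x=[0.0100 1.0300 5.4900 57.4700] k=[0 2 9 59]
t=4: x=[0.0200 2.0500 9.4300 58.5000] k=[4 0 12 60]
t=5: x=[3.9600 0.1600 12.3600 59.5200] k=[2 3 14 59]
t=6: x=[2.0100 3.1000 14.3400 58.5500] k=[3 0 10 57]
t=7: x=[2.9700 0.1300 10.3700 56.5300] k=[4 1 8 58]
t=8: x=[3.9700 1.1000 8.4300 57.5000] k=[7 5 4 58]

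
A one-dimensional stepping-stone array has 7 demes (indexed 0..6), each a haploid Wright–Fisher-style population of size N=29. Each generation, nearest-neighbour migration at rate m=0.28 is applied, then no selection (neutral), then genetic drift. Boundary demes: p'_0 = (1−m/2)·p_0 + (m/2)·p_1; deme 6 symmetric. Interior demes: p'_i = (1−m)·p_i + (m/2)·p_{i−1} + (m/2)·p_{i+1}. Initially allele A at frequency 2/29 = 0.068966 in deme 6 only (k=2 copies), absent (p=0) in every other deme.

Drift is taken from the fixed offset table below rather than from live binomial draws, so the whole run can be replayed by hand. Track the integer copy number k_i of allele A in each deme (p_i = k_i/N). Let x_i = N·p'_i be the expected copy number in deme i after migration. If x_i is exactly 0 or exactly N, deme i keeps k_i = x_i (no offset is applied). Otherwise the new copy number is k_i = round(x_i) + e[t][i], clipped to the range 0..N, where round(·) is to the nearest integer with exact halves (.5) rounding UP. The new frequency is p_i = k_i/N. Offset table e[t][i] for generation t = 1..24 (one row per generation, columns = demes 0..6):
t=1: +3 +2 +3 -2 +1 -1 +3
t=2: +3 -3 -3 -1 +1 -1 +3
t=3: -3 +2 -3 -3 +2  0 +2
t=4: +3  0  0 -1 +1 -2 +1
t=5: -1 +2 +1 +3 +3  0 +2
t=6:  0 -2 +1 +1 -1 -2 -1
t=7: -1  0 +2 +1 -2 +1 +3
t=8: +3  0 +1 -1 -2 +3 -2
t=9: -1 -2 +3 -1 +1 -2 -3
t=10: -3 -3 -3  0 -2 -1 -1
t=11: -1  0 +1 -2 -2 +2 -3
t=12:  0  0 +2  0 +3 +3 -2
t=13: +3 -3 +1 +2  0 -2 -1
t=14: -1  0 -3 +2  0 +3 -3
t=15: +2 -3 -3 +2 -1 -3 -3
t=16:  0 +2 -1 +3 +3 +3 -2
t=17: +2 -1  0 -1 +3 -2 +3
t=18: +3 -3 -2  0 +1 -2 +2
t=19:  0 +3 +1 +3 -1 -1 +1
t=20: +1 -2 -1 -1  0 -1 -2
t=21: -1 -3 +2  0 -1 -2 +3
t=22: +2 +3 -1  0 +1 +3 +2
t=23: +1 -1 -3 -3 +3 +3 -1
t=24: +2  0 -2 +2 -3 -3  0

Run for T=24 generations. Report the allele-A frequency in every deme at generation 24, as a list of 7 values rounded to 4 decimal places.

t=0: k=[0 0 0 0 0 0 2]
t=1: x=[0.0000 0.0000 0.0000 0.0000 0.0000 0.2800 1.7200] k=[0 0 0 0 0 0 5]
t=2: x=[0.0000 0.0000 0.0000 0.0000 0.0000 0.7000 4.3000] k=[0 0 0 0 0 0 7]
t=3: x=[0.0000 0.0000 0.0000 0.0000 0.0000 0.9800 6.0200] k=[0 0 0 0 0 1 8]
t=4: x=[0.0000 0.0000 0.0000 0.0000 0.1400 1.8400 7.0200] k=[0 0 0 0 1 0 8]
t=5: x=[0.0000 0.0000 0.0000 0.1400 0.7200 1.2600 6.8800] k=[0 0 0 3 4 1 9]
t=6: x=[0.0000 0.0000 0.4200 2.7200 3.4400 2.5400 7.8800] k=[0 0 1 4 2 1 7]
t=7: x=[0.0000 0.1400 1.2800 3.3000 2.1400 1.9800 6.1600] k=[0 0 3 4 0 3 9]
t=8: x=[0.0000 0.4200 2.7200 3.3000 0.9800 3.4200 8.1600] k=[0 0 4 2 0 6 6]
t=9: x=[0.0000 0.5600 3.1600 2.0000 1.1200 5.1600 6.0000] k=[0 0 6 1 2 3 3]
t=10: x=[0.0000 0.8400 4.4600 1.8400 2.0000 2.8600 3.0000] k=[0 0 1 2 0 2 2]
t=11: x=[0.0000 0.1400 1.0000 1.5800 0.5600 1.7200 2.0000] k=[0 0 2 0 0 4 0]
t=12: x=[0.0000 0.2800 1.4400 0.2800 0.5600 2.8800 0.5600] k=[0 0 3 0 4 6 0]
t=13: x=[0.0000 0.4200 2.1600 0.9800 3.7200 4.8800 0.8400] k=[0 0 3 3 4 3 0]
t=14: x=[0.0000 0.4200 2.5800 3.1400 3.7200 2.7200 0.4200] k=[0 0 0 5 4 6 0]
t=15: x=[0.0000 0.0000 0.7000 4.1600 4.4200 4.8800 0.8400] k=[0 0 0 6 3 2 0]
t=16: x=[0.0000 0.0000 0.8400 4.7400 3.2800 1.8600 0.2800] k=[0 0 0 8 6 5 0]
t=17: x=[0.0000 0.0000 1.1200 6.6000 6.1400 4.4400 0.7000] k=[0 0 1 6 9 2 4]
t=18: x=[0.0000 0.1400 1.5600 5.7200 7.6000 3.2600 3.7200] k=[0 0 0 6 9 1 6]
t=19: x=[0.0000 0.0000 0.8400 5.5800 7.4600 2.8200 5.3000] k=[0 0 2 9 6 2 6]
t=20: x=[0.0000 0.2800 2.7000 7.6000 5.8600 3.1200 5.4400] k=[0 0 2 7 6 2 3]
t=21: x=[0.0000 0.2800 2.4200 6.1600 5.5800 2.7000 2.8600] k=[0 0 4 6 5 1 6]
t=22: x=[0.0000 0.5600 3.7200 5.5800 4.5800 2.2600 5.3000] k=[0 4 3 6 6 5 7]
t=23: x=[0.5600 3.3000 3.5600 5.5800 5.8600 5.4200 6.7200] k=[2 2 1 3 9 8 6]
t=24: x=[2.0000 1.8600 1.4200 3.5600 8.0200 7.8600 6.2800] k=[4 2 0 6 5 5 6]

[0.1379, 0.0690, 0.0000, 0.2069, 0.1724, 0.1724, 0.2069]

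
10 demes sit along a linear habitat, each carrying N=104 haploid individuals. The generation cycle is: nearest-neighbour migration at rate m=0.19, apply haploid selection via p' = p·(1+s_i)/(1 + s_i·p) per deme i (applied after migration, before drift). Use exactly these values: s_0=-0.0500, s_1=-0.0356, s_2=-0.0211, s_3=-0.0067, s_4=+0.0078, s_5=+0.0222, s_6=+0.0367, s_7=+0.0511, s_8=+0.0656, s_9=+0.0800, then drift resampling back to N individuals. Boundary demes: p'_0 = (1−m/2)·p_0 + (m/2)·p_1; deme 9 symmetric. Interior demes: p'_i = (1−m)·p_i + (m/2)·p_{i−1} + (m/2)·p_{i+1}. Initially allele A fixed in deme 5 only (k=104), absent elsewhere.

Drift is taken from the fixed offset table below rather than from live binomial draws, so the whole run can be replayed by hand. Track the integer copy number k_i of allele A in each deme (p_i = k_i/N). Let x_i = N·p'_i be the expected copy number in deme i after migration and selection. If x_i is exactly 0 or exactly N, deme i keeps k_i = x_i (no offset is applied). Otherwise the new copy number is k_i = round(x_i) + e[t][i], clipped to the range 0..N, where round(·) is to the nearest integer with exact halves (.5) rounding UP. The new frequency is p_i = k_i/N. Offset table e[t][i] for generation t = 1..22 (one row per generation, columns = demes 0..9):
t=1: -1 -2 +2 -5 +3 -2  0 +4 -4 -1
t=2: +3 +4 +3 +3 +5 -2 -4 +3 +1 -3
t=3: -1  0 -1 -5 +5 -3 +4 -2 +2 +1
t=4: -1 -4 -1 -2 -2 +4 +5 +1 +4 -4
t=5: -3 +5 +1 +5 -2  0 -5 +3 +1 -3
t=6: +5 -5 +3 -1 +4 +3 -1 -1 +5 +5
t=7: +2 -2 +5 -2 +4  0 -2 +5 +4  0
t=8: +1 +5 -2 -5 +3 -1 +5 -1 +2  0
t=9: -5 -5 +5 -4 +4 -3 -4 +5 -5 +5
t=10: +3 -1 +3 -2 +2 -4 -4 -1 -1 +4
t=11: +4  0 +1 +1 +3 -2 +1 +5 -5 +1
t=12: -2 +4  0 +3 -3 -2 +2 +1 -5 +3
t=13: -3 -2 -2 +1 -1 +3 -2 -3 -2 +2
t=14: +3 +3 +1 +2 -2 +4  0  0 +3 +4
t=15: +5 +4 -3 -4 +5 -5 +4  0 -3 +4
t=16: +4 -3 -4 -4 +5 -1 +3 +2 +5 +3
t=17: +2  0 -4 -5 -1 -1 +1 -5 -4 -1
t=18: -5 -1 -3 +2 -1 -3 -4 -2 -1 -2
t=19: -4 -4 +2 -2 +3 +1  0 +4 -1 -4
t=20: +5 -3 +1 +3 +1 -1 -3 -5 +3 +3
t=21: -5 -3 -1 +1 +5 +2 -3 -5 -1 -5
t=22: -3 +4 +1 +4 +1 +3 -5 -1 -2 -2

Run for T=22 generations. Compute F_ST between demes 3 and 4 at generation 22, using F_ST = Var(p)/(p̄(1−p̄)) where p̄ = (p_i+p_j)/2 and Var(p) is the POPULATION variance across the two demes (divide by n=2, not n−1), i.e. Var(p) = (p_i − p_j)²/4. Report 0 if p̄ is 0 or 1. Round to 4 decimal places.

t=0: k=[0 0 0 0 0 104 0 0 0 0]
t=1: x=[0.0000 0.0000 0.0000 0.0000 9.9497 84.5890 10.2070 0.0000 0.0000 0.0000] k=[0 0 0 0 13 83 10 0 0 0]
t=2: x=[0.0000 0.0000 0.0000 1.2268 18.5330 69.9200 16.4787 0.9981 0.0000 0.0000] k=[0 0 0 4 24 68 12 4 0 0]
t=3: x=[0.0000 0.0000 0.3720 5.4850 26.4329 59.0612 17.0680 4.5939 0.4048 0.0000] k=[0 0 0 0 31 56 21 3 2 0]
t=4: x=[0.0000 0.0000 0.0000 2.9258 30.5975 50.8705 23.2593 4.8399 2.0275 0.2052] k=[0 0 0 1 29 55 28 6 6 0]
t=5: x=[0.0000 0.0000 0.0930 3.5419 28.9721 50.5352 29.2264 8.4697 5.7665 0.6153] k=[0 0 1 9 27 51 24 11 7 0]
t=6: x=[0.0000 0.0916 1.6304 9.8897 27.7277 46.7193 26.0270 12.3886 7.1253 0.7178] k=[0 0 5 9 32 50 25 11 12 6]
t=7: x=[0.0000 0.4582 4.8063 10.7401 31.6960 46.4788 26.7549 12.9807 11.9928 7.0599] k=[0 0 10 9 36 46 25 18 16 7]
t=8: x=[0.0000 0.9165 8.7820 11.5906 34.5641 43.6100 27.0450 19.2444 16.1844 8.4324] k=[0 6 7 7 38 43 32 18 18 8]
t=9: x=[0.5416 5.3384 6.7688 9.8847 35.7120 42.0287 32.5150 20.1266 17.9752 9.5999] k=[0 0 12 6 40 39 29 25 13 15]
t=10: x=[0.0000 1.0998 10.0940 9.7405 36.8597 38.6769 30.3386 25.1788 15.1333 15.8146] k=[0 0 13 8 39 35 26 24 14 20]
t=11: x=[0.0000 1.1915 11.0772 11.3518 35.8573 35.0333 27.3859 24.1518 16.3778 20.6754] k=[0 1 12 12 39 33 28 29 11 22]
t=12: x=[0.0903 1.8818 10.7477 14.4810 36.0478 33.5924 29.3229 28.2077 14.5313 22.2724] k=[0 6 11 17 33 32 31 29 10 25]
t=13: x=[0.5416 5.7063 10.8854 17.8504 31.5555 32.4885 31.6936 28.4022 13.9812 25.0075] k=[0 4 9 19 31 35 30 25 12 27]
t=14: x=[0.3611 3.9548 9.2929 19.0850 30.4069 34.6505 30.7752 25.1788 15.4786 27.0881] k=[3 7 10 21 28 39 31 25 18 31]
t=15: x=[3.2162 6.6750 10.5560 20.5091 28.5406 37.7212 31.9827 25.8612 20.9426 31.4267] k=[8 11 8 17 34 33 36 26 18 35]
t=16: x=[7.9022 10.0947 8.9638 17.6612 32.4632 33.8796 35.6041 27.1786 21.4361 35.1530] k=[12 7 5 14 37 33 39 29 26 38]
t=17: x=[11.0098 7.0432 5.9247 15.2423 34.6142 34.4540 38.3483 30.7329 28.7271 38.7112] k=[13 7 2 10 34 33 39 26 25 38]
t=18: x=[11.8795 6.8591 3.1688 11.4513 31.7963 34.1668 38.0605 28.1515 27.5989 38.6142] k=[7 6 0 13 31 31 34 26 27 37]
t=19: x=[6.5816 5.3384 1.7676 13.3963 29.4538 31.7674 33.7717 27.8597 29.1698 37.8835] k=[3 1 4 11 32 33 34 32 28 34]
t=20: x=[2.6731 1.4232 4.2914 12.2571 30.2665 33.4966 34.5414 32.9209 30.2959 35.1992] k=[8 0 5 15 31 32 32 28 33 38]
t=21: x=[6.9020 1.1915 5.3654 15.4812 29.7397 32.3927 32.4187 29.9055 34.4478 39.3900] k=[2 0 4 16 35 34 29 25 33 34]
t=22: x=[1.7210 0.5498 4.6641 16.5711 33.2756 34.1215 29.8562 27.1273 33.7675 35.6867] k=[0 5 6 21 34 37 25 26 32 34]

0.0201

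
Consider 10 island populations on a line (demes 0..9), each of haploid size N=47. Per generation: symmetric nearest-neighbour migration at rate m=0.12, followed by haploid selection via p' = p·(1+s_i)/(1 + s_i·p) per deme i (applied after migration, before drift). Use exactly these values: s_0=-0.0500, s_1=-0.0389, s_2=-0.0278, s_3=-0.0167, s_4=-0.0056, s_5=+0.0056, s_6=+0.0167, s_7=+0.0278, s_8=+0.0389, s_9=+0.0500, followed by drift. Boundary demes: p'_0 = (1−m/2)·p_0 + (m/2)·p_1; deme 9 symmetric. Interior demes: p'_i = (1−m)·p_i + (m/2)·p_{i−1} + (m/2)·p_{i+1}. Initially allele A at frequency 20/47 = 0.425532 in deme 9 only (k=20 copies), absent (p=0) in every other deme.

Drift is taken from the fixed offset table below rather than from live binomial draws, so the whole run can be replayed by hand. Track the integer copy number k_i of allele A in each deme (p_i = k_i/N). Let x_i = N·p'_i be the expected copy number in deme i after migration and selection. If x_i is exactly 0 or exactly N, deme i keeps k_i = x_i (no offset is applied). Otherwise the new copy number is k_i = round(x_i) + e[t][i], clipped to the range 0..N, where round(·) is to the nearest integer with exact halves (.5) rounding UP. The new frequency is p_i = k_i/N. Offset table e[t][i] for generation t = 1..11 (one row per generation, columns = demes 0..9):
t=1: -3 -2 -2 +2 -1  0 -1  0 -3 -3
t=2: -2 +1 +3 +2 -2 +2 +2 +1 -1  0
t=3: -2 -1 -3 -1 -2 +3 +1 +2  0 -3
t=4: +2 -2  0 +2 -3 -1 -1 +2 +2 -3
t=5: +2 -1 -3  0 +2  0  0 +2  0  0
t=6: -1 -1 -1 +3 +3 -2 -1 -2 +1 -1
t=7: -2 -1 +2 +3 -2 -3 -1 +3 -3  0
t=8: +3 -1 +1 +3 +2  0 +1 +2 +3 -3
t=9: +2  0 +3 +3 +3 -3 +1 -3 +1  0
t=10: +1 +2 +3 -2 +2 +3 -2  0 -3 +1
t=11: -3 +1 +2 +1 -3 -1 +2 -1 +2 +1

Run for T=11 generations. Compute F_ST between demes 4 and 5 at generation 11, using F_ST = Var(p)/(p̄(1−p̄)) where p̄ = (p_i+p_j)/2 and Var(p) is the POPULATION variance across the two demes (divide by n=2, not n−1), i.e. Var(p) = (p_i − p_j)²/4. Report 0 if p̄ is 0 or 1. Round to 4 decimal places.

0.0217

t=0: k=[0 0 0 0 0 0 0 0 0 20]
t=1: x=[0.0000 0.0000 0.0000 0.0000 0.0000 0.0000 0.0000 0.0000 1.2454 19.3529] k=[0 0 0 0 0 0 0 0 0 16]
t=2: x=[0.0000 0.0000 0.0000 0.0000 0.0000 0.0000 0.0000 0.0000 0.9966 15.5433] k=[0 0 0 0 0 0 0 0 0 16]
t=3: x=[0.0000 0.0000 0.0000 0.0000 0.0000 0.0000 0.0000 0.0000 0.9966 15.5433] k=[0 0 0 0 0 0 0 0 1 13]
t=4: x=[0.0000 0.0000 0.0000 0.0000 0.0000 0.0000 0.0000 0.0617 1.7222 12.7277] k=[0 0 0 0 0 0 0 2 4 10]
t=5: x=[0.0000 0.0000 0.0000 0.0000 0.0000 0.0000 0.1220 2.0532 4.3895 10.0192] k=[0 0 0 0 0 0 0 4 4 10]
t=6: x=[0.0000 0.0000 0.0000 0.0000 0.0000 0.0000 0.2440 3.8560 4.5133 10.0192] k=[0 0 0 0 0 0 0 2 6 9]
t=7: x=[0.0000 0.0000 0.0000 0.0000 0.0000 0.0000 0.1220 2.1762 6.1409 9.1749] k=[0 0 0 0 0 0 0 5 3 9]
t=8: x=[0.0000 0.0000 0.0000 0.0000 0.0000 0.0000 0.3050 4.6946 3.6050 8.9894] k=[0 0 0 0 0 0 1 7 7 6]
t=9: x=[0.0000 0.0000 0.0000 0.0000 0.0000 0.0603 1.3211 6.7979 7.1688 6.3222] k=[0 0 0 0 0 0 2 4 8 6]
t=10: x=[0.0000 0.0000 0.0000 0.0000 0.0000 0.1207 2.0320 4.2242 7.8873 6.3844] k=[0 0 0 0 0 3 0 4 5 7]
t=11: x=[0.0000 0.0000 0.0000 0.0000 0.1790 2.6539 0.4270 3.9173 5.2349 7.1715] k=[0 0 0 0 0 2 2 3 7 8]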